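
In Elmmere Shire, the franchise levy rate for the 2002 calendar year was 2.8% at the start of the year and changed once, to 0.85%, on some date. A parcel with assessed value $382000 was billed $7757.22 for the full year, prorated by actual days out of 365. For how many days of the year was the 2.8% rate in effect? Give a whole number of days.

Let d = days at the first rate; then 365 − d days at the second rate.
$382000 × [2.8%·d + 0.85%·(365−d)] / 365 = $7757.22
Solving gives d = 221, so the new rate took effect on 10 August 2002.

221 days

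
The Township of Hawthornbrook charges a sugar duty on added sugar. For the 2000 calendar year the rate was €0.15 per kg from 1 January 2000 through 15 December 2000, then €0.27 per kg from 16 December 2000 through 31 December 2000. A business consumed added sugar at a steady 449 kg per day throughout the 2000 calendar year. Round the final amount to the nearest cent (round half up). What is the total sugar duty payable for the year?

€25,512.18

1 January – 15 December 2000: 350 days × 449 kg/day = 157,150 kg at €0.15/kg → €23,572.50
16 December – 31 December 2000: 16 days × 449 kg/day = 7,184 kg at €0.27/kg → €1,939.68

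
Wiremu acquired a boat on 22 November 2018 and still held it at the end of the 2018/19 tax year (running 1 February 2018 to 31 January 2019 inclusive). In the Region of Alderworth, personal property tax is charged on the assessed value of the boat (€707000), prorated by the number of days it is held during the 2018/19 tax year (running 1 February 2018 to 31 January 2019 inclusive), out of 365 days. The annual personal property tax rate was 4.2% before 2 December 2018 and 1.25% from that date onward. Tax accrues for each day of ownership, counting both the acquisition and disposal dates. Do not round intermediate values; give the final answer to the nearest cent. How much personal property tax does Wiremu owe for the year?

22 November – 1 December 2018: 10 days at 4.2% → €707000 × 4.2% × 10/365 = €813.5342
2 December 2018 – 31 January 2019: 61 days at 1.25% → €707000 × 1.25% × 61/365 = €1476.9521
Total = €2290.4863

€2290.49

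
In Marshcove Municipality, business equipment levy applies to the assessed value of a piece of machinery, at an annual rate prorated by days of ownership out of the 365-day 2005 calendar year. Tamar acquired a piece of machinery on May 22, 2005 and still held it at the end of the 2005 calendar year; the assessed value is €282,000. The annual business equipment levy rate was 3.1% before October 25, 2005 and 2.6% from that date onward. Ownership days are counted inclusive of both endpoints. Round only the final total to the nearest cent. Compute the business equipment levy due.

May 22 – October 24, 2005: 156 days at 3.1% → €282,000 × 3.1% × 156/365 = €3,736.3068
October 25 – December 31, 2005: 68 days at 2.6% → €282,000 × 2.6% × 68/365 = €1,365.9616
Total = €5,102.2685

€5,102.27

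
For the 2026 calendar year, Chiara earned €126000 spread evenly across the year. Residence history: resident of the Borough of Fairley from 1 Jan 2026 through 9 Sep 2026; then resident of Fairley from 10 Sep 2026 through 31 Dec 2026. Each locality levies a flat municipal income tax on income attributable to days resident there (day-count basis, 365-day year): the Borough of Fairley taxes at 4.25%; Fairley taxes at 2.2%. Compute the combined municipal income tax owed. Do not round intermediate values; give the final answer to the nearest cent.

€4555.33

The Borough of Fairley, 1 Jan – 9 Sep 2026: 252 days → €126000 × 4.25% × 252/365 = €3697.1507
Fairley, 10 Sep – 31 Dec 2026: 113 days → €126000 × 2.2% × 113/365 = €858.1808
Total = €4555.3315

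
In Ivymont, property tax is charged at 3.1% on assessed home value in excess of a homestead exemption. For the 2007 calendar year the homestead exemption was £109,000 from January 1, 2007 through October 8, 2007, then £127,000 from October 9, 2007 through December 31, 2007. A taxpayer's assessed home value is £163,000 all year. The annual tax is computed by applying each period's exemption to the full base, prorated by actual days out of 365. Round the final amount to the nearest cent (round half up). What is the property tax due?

January 1 – October 8, 2007: 281 days, exemption £109,000 → (£163,000 − £109,000) × 3.1% × 281/365 = £1,288.7507
October 9 – December 31, 2007: 84 days, exemption £127,000 → (£163,000 − £127,000) × 3.1% × 84/365 = £256.8329
Total = £1,545.5836

£1,545.58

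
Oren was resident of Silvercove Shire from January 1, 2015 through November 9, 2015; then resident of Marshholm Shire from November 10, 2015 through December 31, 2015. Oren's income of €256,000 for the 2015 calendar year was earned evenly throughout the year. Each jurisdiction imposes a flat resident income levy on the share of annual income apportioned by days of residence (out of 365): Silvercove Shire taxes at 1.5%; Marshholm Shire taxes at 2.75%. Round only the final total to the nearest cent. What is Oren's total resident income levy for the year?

Silvercove Shire, January 1 – November 9, 2015: 313 days → €256,000 × 1.5% × 313/365 = €3,292.9315
Marshholm Shire, November 10 – December 31, 2015: 52 days → €256,000 × 2.75% × 52/365 = €1,002.9589
Total = €4,295.8904

€4,295.89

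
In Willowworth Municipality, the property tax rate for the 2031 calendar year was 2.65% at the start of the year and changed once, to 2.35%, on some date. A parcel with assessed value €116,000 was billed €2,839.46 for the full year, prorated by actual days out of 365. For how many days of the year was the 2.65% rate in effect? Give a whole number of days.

119 days

Let d = days at the first rate; then 365 − d days at the second rate.
€116,000 × [2.65%·d + 2.35%·(365−d)] / 365 = €2,839.46
Solving gives d = 119, so the new rate took effect on 30 Apr 2031.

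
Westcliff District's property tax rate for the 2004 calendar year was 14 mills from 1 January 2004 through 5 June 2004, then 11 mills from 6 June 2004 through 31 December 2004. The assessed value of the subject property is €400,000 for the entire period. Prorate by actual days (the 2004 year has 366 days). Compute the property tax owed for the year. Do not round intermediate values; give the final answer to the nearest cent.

€4,914.75

1 January – 5 June 2004: 157 days at 14 mills → €400,000 × 1.4% × 157/366 = €2,402.1858
6 June – 31 December 2004: 209 days at 11 mills → €400,000 × 1.1% × 209/366 = €2,512.5683
Total = €4,914.7541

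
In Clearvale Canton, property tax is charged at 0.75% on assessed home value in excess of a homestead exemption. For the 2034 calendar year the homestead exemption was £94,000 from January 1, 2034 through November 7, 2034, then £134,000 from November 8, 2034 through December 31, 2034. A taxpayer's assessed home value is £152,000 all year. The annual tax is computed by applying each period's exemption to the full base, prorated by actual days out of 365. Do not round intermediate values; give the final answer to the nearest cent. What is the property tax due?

£390.62

January 1 – November 7, 2034: 311 days, exemption £94,000 → (£152,000 − £94,000) × 0.75% × 311/365 = £370.6438
November 8 – December 31, 2034: 54 days, exemption £134,000 → (£152,000 − £134,000) × 0.75% × 54/365 = £19.9726
Total = £390.6164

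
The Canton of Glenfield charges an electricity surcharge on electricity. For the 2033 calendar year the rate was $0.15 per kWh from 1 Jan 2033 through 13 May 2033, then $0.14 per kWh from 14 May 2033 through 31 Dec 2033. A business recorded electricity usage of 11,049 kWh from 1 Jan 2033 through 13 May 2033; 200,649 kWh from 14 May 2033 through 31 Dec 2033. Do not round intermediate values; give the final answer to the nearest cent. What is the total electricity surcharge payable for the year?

$29,748.21

1 Jan – 13 May 2033: 11,049 kWh at $0.15/kWh → $1,657.35
14 May – 31 Dec 2033: 200,649 kWh at $0.14/kWh → $28,090.86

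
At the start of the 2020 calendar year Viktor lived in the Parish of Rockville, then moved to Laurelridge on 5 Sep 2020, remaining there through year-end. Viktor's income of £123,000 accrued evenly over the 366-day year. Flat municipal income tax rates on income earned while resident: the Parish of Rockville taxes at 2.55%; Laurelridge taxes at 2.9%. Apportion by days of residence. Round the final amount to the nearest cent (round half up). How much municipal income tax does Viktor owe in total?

The Parish of Rockville, 1 Jan – 4 Sep 2020: 248 days → £123,000 × 2.55% × 248/366 = £2,125.2787
Laurelridge, 5 Sep – 31 Dec 2020: 118 days → £123,000 × 2.9% × 118/366 = £1,150.0164
Total = £3,275.2951

£3,275.30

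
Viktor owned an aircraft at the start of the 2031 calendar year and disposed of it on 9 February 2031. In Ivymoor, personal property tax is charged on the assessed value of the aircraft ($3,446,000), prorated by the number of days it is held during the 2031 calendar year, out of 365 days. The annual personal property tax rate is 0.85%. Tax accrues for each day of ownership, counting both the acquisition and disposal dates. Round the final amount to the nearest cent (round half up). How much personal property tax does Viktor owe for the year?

$3,209.97

Days held (1 January – 9 February 2031): 40 out of 365
Tax = $3,446,000 × 0.85% × 40/365 = $3,209.9726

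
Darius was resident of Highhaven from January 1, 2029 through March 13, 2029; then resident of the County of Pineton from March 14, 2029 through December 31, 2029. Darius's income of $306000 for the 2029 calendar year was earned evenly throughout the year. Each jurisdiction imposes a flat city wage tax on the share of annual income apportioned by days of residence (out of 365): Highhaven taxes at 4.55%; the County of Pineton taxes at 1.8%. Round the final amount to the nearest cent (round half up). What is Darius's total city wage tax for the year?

Highhaven, January 1 – March 13, 2029: 72 days → $306000 × 4.55% × 72/365 = $2746.4548
The County of Pineton, March 14 – December 31, 2029: 293 days → $306000 × 1.8% × 293/365 = $4421.4904
Total = $7167.9452

$7167.95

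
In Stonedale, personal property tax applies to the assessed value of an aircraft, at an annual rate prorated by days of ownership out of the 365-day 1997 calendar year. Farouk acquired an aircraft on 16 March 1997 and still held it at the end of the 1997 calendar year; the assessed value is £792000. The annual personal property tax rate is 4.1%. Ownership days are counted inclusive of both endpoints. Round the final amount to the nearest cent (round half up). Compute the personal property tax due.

£25888.64

Days held (16 March – 31 December 1997): 291 out of 365
Tax = £792000 × 4.1% × 291/365 = £25888.6356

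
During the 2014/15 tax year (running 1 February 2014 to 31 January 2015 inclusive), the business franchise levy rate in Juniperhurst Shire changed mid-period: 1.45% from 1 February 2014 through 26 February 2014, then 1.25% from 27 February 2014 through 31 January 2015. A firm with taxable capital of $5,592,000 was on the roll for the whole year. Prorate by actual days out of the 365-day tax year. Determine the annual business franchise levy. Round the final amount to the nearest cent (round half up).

1 February – 26 February 2014: 26 days at 1.45% → $5,592,000 × 1.45% × 26/365 = $5,775.8466
27 February 2014 – 31 January 2015: 339 days at 1.25% → $5,592,000 × 1.25% × 339/365 = $64,920.8219
Total = $70,696.6685

$70,696.67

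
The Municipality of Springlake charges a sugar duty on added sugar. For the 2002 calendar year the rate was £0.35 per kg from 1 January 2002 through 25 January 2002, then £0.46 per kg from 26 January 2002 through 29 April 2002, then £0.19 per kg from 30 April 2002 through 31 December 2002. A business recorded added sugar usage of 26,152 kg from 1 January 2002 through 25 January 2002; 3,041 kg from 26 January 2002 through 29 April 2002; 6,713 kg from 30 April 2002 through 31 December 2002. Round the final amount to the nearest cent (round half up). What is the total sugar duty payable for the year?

1 January – 25 January 2002: 26,152 kg at £0.35/kg → £9,153.20
26 January – 29 April 2002: 3,041 kg at £0.46/kg → £1,398.86
30 April – 31 December 2002: 6,713 kg at £0.19/kg → £1,275.47

£11,827.53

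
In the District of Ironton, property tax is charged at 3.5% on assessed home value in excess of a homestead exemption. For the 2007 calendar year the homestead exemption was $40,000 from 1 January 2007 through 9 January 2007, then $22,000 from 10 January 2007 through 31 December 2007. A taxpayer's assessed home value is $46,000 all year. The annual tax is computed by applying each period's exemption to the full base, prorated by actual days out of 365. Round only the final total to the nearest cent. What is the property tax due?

$824.47

1 January – 9 January 2007: 9 days, exemption $40,000 → ($46,000 − $40,000) × 3.5% × 9/365 = $5.1781
10 January – 31 December 2007: 356 days, exemption $22,000 → ($46,000 − $22,000) × 3.5% × 356/365 = $819.2877
Total = $824.4658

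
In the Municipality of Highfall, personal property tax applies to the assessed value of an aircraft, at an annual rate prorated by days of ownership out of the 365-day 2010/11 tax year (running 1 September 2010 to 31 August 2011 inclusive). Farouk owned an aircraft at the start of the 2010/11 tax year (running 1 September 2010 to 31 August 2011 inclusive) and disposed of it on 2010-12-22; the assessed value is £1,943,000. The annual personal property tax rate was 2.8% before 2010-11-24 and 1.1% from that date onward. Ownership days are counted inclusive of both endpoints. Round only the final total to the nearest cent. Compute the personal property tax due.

£14,218.50

2010-09-01 to 2010-11-23: 84 days at 2.8% → £1,943,000 × 2.8% × 84/365 = £12,520.3726
2010-11-24 to 2010-12-22: 29 days at 1.1% → £1,943,000 × 1.1% × 29/365 = £1,698.1288
Total = £14,218.5014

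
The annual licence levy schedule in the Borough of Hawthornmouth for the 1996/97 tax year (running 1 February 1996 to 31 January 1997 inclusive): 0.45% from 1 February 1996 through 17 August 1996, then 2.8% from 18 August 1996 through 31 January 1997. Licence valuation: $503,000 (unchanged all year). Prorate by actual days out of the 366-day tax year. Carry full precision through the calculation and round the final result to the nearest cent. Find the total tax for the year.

$7,657.01

1 February – 17 August 1996: 199 days at 0.45% → $503,000 × 0.45% × 199/366 = $1,230.7008
18 August 1996 – 31 January 1997: 167 days at 2.8% → $503,000 × 2.8% × 167/366 = $6,426.3060
Total = $7,657.0068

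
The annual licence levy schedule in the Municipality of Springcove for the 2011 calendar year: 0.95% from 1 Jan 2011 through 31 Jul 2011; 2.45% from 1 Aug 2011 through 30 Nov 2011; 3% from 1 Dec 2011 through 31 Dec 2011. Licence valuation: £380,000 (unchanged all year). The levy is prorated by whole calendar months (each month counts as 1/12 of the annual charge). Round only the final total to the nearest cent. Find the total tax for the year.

1 Jan – 31 Jul 2011: 7 months at 0.95% → £380,000 × 0.95% × 7/12 = £2,105.8333
1 Aug – 30 Nov 2011: 4 months at 2.45% → £380,000 × 2.45% × 4/12 = £3,103.3333
1 Dec – 31 Dec 2011: 1 month at 3% → £380,000 × 3% × 1/12 = £950.0000
Total = £6,159.1667

£6,159.17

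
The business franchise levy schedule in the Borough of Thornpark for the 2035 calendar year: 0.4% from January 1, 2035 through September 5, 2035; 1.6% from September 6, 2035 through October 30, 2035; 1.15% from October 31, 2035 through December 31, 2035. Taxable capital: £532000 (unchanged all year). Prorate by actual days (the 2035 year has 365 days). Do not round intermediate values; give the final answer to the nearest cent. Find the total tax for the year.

£3767.73

January 1 – September 5, 2035: 248 days at 0.4% → £532000 × 0.4% × 248/365 = £1445.8740
September 6 – October 30, 2035: 55 days at 1.6% → £532000 × 1.6% × 55/365 = £1282.6301
October 31 – December 31, 2035: 62 days at 1.15% → £532000 × 1.15% × 62/365 = £1039.2219
Total = £3767.7260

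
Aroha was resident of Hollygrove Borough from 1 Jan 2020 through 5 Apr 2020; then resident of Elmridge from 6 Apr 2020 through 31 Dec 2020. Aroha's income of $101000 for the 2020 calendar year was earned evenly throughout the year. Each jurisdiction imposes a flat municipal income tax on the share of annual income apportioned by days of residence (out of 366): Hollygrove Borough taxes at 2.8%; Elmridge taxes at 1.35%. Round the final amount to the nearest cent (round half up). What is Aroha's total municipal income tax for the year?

Hollygrove Borough, 1 Jan – 5 Apr 2020: 96 days → $101000 × 2.8% × 96/366 = $741.7705
Elmridge, 6 Apr – 31 Dec 2020: 270 days → $101000 × 1.35% × 270/366 = $1005.8607
Total = $1747.6311

$1747.63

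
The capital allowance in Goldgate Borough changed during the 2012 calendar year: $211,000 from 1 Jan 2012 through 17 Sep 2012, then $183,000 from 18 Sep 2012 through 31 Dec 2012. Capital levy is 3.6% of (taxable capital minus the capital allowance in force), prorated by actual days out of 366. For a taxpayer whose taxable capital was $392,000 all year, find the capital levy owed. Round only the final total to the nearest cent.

1 Jan – 17 Sep 2012: 261 days, exemption $211,000 → ($392,000 − $211,000) × 3.6% × 261/366 = $4,646.6557
18 Sep – 31 Dec 2012: 105 days, exemption $183,000 → ($392,000 − $183,000) × 3.6% × 105/366 = $2,158.5246
Total = $6,805.1803

$6,805.18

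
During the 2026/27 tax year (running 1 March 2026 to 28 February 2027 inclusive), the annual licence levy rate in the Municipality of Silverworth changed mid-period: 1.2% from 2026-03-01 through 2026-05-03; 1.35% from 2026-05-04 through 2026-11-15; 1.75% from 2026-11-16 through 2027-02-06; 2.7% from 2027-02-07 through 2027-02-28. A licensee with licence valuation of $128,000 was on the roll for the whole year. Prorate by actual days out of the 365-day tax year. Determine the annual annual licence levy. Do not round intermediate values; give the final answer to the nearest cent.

2026-03-01 to 2026-05-03: 64 days at 1.2% → $128,000 × 1.2% × 64/365 = $269.3260
2026-05-04 to 2026-11-15: 196 days at 1.35% → $128,000 × 1.35% × 196/365 = $927.9123
2026-11-16 to 2027-02-06: 83 days at 1.75% → $128,000 × 1.75% × 83/365 = $509.3699
2027-02-07 to 2027-02-28: 22 days at 2.7% → $128,000 × 2.7% × 22/365 = $208.3068
Total = $1,914.9151

$1,914.92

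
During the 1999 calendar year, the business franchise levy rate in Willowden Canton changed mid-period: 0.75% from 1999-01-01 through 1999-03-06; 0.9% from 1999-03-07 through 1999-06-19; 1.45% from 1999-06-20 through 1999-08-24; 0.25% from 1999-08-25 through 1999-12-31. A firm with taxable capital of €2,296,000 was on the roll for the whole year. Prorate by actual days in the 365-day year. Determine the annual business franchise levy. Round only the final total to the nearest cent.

1999-01-01 to 1999-03-06: 65 days at 0.75% → €2,296,000 × 0.75% × 65/365 = €3,066.5753
1999-03-07 to 1999-06-19: 105 days at 0.9% → €2,296,000 × 0.9% × 105/365 = €5,944.4384
1999-06-20 to 1999-08-24: 66 days at 1.45% → €2,296,000 × 1.45% × 66/365 = €6,019.9233
1999-08-25 to 1999-12-31: 129 days at 0.25% → €2,296,000 × 0.25% × 129/365 = €2,028.6575
Total = €17,059.5945

€17,059.59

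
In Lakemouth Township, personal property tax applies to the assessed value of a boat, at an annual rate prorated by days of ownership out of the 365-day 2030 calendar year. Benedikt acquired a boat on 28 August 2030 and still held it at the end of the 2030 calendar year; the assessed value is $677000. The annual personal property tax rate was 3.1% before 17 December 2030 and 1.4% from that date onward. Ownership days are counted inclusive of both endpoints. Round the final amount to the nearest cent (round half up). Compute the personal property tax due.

28 August – 16 December 2030: 111 days at 3.1% → $677000 × 3.1% × 111/365 = $6382.3479
17 December – 31 December 2030: 15 days at 1.4% → $677000 × 1.4% × 15/365 = $389.5068
Total = $6771.8548

$6771.85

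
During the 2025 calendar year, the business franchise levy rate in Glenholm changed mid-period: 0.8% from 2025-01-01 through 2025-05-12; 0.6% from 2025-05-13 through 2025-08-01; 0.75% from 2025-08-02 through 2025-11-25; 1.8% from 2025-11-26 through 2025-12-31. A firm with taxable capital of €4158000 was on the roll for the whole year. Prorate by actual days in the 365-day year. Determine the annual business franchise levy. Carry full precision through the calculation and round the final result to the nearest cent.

€34858.85

2025-01-01 to 2025-05-12: 132 days at 0.8% → €4158000 × 0.8% × 132/365 = €12029.7205
2025-05-13 to 2025-08-01: 81 days at 0.6% → €4158000 × 0.6% × 81/365 = €5536.4055
2025-08-02 to 2025-11-25: 116 days at 0.75% → €4158000 × 0.75% × 116/365 = €9910.8493
2025-11-26 to 2025-12-31: 36 days at 1.8% → €4158000 × 1.8% × 36/365 = €7381.8740
Total = €34858.8493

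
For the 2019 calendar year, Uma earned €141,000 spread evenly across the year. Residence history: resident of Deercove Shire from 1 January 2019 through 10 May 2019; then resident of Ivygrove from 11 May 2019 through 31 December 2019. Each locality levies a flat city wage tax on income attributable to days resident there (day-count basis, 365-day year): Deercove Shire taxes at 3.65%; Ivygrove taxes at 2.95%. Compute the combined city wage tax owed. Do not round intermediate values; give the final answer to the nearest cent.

Deercove Shire, 1 January – 10 May 2019: 130 days → €141,000 × 3.65% × 130/365 = €1,833.0000
Ivygrove, 11 May – 31 December 2019: 235 days → €141,000 × 2.95% × 235/365 = €2,678.0342
Total = €4,511.0342

€4,511.03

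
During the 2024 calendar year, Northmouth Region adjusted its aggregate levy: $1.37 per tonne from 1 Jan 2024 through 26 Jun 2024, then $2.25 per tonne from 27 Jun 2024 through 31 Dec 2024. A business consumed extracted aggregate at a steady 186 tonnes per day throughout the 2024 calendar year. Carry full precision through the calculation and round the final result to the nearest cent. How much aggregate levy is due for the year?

$124035.96

1 Jan – 26 Jun 2024: 178 days × 186 tonnes/day = 33,108 tonnes at $1.37/tonne → $45357.96
27 Jun – 31 Dec 2024: 188 days × 186 tonnes/day = 34,968 tonnes at $2.25/tonne → $78678.00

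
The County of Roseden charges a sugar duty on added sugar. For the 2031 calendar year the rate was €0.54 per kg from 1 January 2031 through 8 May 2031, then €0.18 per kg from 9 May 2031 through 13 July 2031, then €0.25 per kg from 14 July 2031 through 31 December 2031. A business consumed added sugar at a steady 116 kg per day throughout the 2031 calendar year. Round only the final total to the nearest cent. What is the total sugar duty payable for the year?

1 January – 8 May 2031: 128 days × 116 kg/day = 14,848 kg at €0.54/kg → €8017.92
9 May – 13 July 2031: 66 days × 116 kg/day = 7,656 kg at €0.18/kg → €1378.08
14 July – 31 December 2031: 171 days × 116 kg/day = 19,836 kg at €0.25/kg → €4959.00

€14355.00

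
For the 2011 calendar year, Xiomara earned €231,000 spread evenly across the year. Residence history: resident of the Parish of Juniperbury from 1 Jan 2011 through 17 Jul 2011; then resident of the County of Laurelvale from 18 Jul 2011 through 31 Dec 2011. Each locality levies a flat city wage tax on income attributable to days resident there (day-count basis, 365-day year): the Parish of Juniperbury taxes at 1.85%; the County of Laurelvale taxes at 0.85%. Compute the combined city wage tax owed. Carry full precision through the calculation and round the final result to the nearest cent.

€3,216.60

The Parish of Juniperbury, 1 Jan – 17 Jul 2011: 198 days → €231,000 × 1.85% × 198/365 = €2,318.2274
The County of Laurelvale, 18 Jul – 31 Dec 2011: 167 days → €231,000 × 0.85% × 167/365 = €898.3685
Total = €3,216.5959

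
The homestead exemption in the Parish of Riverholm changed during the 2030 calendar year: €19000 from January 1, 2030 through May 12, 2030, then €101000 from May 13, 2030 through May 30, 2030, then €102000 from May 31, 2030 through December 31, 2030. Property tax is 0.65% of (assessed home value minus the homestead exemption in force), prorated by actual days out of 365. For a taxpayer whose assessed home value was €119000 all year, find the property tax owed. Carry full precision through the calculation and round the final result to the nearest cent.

January 1 – May 12, 2030: 132 days, exemption €19000 → (€119000 − €19000) × 0.65% × 132/365 = €235.0685
May 13 – May 30, 2030: 18 days, exemption €101000 → (€119000 − €101000) × 0.65% × 18/365 = €5.7699
May 31 – December 31, 2030: 215 days, exemption €102000 → (€119000 − €102000) × 0.65% × 215/365 = €65.0890
Total = €305.9274

€305.93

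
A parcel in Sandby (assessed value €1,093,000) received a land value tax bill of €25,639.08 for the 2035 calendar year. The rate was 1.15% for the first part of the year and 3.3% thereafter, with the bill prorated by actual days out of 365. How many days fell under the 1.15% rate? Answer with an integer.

Let d = days at the first rate; then 365 − d days at the second rate.
€1,093,000 × [1.15%·d + 3.3%·(365−d)] / 365 = €25,639.08
Solving gives d = 162, so the new rate took effect on 12 Jun 2035.

162 days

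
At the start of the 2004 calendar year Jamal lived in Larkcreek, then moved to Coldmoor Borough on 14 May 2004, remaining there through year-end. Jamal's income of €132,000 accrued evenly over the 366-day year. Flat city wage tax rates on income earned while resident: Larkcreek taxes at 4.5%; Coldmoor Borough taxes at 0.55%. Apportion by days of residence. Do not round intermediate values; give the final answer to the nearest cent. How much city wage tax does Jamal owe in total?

Larkcreek, 1 Jan – 13 May 2004: 134 days → €132,000 × 4.5% × 134/366 = €2,174.7541
Coldmoor Borough, 14 May – 31 Dec 2004: 232 days → €132,000 × 0.55% × 232/366 = €460.1967
Total = €2,634.9508

€2,634.95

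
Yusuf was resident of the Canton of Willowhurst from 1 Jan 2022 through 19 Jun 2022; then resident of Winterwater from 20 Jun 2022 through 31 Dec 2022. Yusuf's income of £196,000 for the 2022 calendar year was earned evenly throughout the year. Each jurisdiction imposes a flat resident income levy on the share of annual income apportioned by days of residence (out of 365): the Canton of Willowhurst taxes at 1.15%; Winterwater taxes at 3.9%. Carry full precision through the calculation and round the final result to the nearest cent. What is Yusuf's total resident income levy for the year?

£5,133.59

The Canton of Willowhurst, 1 Jan – 19 Jun 2022: 170 days → £196,000 × 1.15% × 170/365 = £1,049.8082
Winterwater, 20 Jun – 31 Dec 2022: 195 days → £196,000 × 3.9% × 195/365 = £4,083.7808
Total = £5,133.5890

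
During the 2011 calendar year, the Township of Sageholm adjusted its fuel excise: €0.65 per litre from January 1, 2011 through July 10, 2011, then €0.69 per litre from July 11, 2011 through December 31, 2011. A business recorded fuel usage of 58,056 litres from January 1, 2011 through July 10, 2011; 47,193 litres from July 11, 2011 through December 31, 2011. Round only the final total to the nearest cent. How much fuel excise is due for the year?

€70,299.57

January 1 – July 10, 2011: 58,056 litres at €0.65/litre → €37,736.40
July 11 – December 31, 2011: 47,193 litres at €0.69/litre → €32,563.17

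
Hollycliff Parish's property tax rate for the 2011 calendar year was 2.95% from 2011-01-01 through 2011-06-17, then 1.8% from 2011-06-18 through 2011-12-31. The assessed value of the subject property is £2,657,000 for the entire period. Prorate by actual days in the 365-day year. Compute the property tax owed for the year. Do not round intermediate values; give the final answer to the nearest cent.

2011-01-01 to 2011-06-17: 168 days at 2.95% → £2,657,000 × 2.95% × 168/365 = £36,076.9644
2011-06-18 to 2011-12-31: 197 days at 1.8% → £2,657,000 × 1.8% × 197/365 = £25,812.9370
Total = £61,889.9014

£61,889.90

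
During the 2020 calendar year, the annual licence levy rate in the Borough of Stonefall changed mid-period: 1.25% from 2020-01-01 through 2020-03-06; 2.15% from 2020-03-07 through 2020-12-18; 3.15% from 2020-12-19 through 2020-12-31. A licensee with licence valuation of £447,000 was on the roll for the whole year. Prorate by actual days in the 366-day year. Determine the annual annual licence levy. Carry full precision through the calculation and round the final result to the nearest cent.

£9,043.81

2020-01-01 to 2020-03-06: 66 days at 1.25% → £447,000 × 1.25% × 66/366 = £1,007.5820
2020-03-07 to 2020-12-18: 287 days at 2.15% → £447,000 × 2.15% × 287/366 = £7,536.1025
2020-12-19 to 2020-12-31: 13 days at 3.15% → £447,000 × 3.15% × 13/366 = £500.1270
Total = £9,043.8115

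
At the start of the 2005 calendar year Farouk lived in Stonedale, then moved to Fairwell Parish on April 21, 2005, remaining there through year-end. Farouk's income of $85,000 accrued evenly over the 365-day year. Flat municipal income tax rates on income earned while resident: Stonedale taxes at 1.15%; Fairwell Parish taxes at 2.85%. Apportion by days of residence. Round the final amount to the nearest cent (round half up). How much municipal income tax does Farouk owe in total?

Stonedale, January 1 – April 20, 2005: 110 days → $85,000 × 1.15% × 110/365 = $294.5890
Fairwell Parish, April 21 – December 31, 2005: 255 days → $85,000 × 2.85% × 255/365 = $1,692.4315
Total = $1,987.0205

$1,987.02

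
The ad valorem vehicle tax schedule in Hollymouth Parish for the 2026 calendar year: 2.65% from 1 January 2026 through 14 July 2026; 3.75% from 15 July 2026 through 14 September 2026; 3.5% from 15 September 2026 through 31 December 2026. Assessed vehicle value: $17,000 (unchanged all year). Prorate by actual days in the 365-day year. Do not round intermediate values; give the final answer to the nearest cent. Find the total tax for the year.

$525.02

1 January – 14 July 2026: 195 days at 2.65% → $17,000 × 2.65% × 195/365 = $240.6781
15 July – 14 September 2026: 62 days at 3.75% → $17,000 × 3.75% × 62/365 = $108.2877
15 September – 31 December 2026: 108 days at 3.5% → $17,000 × 3.5% × 108/365 = $176.0548
Total = $525.0205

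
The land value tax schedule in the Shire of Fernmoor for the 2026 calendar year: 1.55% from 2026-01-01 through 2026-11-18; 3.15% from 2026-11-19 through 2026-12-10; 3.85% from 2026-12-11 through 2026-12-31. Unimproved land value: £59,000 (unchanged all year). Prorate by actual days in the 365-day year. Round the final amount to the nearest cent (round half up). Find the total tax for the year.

2026-01-01 to 2026-11-18: 322 days at 1.55% → £59,000 × 1.55% × 322/365 = £806.7644
2026-11-19 to 2026-12-10: 22 days at 3.15% → £59,000 × 3.15% × 22/365 = £112.0192
2026-12-11 to 2026-12-31: 21 days at 3.85% → £59,000 × 3.85% × 21/365 = £130.6890
Total = £1,049.4726

£1,049.47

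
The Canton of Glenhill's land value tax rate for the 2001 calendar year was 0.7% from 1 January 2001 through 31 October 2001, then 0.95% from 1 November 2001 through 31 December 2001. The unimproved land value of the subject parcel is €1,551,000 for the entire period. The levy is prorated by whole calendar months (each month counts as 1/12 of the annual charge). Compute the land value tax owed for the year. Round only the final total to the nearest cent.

€11,503.25

1 January – 31 October 2001: 10 months at 0.7% → €1,551,000 × 0.7% × 10/12 = €9,047.5000
1 November – 31 December 2001: 2 months at 0.95% → €1,551,000 × 0.95% × 2/12 = €2,455.7500
Total = €11,503.2500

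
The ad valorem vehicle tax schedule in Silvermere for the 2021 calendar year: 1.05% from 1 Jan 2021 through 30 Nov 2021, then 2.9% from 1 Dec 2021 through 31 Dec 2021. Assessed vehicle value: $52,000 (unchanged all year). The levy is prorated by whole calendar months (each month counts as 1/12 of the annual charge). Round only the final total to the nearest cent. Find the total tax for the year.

1 Jan – 30 Nov 2021: 11 months at 1.05% → $52,000 × 1.05% × 11/12 = $500.5000
1 Dec – 31 Dec 2021: 1 month at 2.9% → $52,000 × 2.9% × 1/12 = $125.6667
Total = $626.1667

$626.17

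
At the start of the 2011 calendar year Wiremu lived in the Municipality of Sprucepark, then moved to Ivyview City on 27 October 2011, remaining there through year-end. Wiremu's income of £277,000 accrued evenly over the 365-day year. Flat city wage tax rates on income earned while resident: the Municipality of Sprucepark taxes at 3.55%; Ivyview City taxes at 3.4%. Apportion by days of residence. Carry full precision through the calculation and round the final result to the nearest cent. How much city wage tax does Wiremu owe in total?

The Municipality of Sprucepark, 1 January – 26 October 2011: 299 days → £277,000 × 3.55% × 299/365 = £8,055.3877
Ivyview City, 27 October – 31 December 2011: 66 days → £277,000 × 3.4% × 66/365 = £1,702.9808
Total = £9,758.3685

£9,758.37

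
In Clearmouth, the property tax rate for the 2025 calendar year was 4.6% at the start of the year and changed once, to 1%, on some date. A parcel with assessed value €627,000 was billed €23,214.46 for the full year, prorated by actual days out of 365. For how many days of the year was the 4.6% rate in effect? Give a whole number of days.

274 days

Let d = days at the first rate; then 365 − d days at the second rate.
€627,000 × [4.6%·d + 1%·(365−d)] / 365 = €23,214.46
Solving gives d = 274, so the new rate took effect on October 2, 2025.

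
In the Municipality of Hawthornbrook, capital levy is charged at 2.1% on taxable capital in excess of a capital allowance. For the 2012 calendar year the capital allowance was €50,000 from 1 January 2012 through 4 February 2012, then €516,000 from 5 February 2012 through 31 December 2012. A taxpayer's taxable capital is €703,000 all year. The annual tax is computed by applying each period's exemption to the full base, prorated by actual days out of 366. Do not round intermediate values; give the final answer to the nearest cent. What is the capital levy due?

1 January – 4 February 2012: 35 days, exemption €50,000 → (€703,000 − €50,000) × 2.1% × 35/366 = €1,311.3525
5 February – 31 December 2012: 331 days, exemption €516,000 → (€703,000 − €516,000) × 2.1% × 331/366 = €3,551.4672
Total = €4,862.8197

€4,862.82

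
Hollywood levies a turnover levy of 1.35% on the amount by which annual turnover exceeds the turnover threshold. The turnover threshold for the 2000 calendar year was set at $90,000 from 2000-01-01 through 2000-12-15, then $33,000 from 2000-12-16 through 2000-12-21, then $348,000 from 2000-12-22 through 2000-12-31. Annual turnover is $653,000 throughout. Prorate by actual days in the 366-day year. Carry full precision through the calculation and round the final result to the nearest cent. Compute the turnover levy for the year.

$7,517.95

2000-01-01 to 2000-12-15: 350 days, exemption $90,000 → ($653,000 − $90,000) × 1.35% × 350/366 = $7,268.2377
2000-12-16 to 2000-12-21: 6 days, exemption $33,000 → ($653,000 − $33,000) × 1.35% × 6/366 = $137.2131
2000-12-22 to 2000-12-31: 10 days, exemption $348,000 → ($653,000 − $348,000) × 1.35% × 10/366 = $112.5000
Total = $7,517.9508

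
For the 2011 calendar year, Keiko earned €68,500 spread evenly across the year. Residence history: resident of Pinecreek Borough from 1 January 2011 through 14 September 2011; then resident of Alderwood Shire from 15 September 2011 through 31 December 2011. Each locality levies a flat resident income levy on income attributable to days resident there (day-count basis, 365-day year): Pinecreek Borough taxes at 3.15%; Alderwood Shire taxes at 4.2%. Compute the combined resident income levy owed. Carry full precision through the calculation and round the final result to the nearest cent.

Pinecreek Borough, 1 January – 14 September 2011: 257 days → €68,500 × 3.15% × 257/365 = €1,519.2925
Alderwood Shire, 15 September – 31 December 2011: 108 days → €68,500 × 4.2% × 108/365 = €851.2767
Total = €2,370.5692

€2,370.57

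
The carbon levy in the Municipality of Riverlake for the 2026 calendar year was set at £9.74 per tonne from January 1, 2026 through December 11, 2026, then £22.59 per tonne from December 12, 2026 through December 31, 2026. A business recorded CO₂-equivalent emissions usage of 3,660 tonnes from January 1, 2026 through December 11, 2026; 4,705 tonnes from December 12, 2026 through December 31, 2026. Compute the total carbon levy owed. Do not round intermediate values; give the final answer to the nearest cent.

£141934.35

January 1 – December 11, 2026: 3,660 tonnes at £9.74/tonne → £35648.40
December 12 – December 31, 2026: 4,705 tonnes at £22.59/tonne → £106285.95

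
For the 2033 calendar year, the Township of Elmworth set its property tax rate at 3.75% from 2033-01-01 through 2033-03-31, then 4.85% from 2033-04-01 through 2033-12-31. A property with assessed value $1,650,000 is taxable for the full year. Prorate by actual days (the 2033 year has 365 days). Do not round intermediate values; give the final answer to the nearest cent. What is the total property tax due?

$75,549.66

2033-01-01 to 2033-03-31: 90 days at 3.75% → $1,650,000 × 3.75% × 90/365 = $15,256.8493
2033-04-01 to 2033-12-31: 275 days at 4.85% → $1,650,000 × 4.85% × 275/365 = $60,292.8082
Total = $75,549.6575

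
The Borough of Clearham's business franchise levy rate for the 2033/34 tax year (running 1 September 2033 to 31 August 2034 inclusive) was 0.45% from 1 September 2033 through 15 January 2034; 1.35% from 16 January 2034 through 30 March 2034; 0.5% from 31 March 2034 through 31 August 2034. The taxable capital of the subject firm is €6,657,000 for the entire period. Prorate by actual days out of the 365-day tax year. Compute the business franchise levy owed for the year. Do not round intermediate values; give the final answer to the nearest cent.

1 September 2033 – 15 January 2034: 137 days at 0.45% → €6,657,000 × 0.45% × 137/365 = €11,243.9466
16 January – 30 March 2034: 74 days at 1.35% → €6,657,000 × 1.35% × 74/365 = €18,220.1178
31 March – 31 August 2034: 154 days at 0.5% → €6,657,000 × 0.5% × 154/365 = €14,043.5342
Total = €43,507.5986

€43,507.60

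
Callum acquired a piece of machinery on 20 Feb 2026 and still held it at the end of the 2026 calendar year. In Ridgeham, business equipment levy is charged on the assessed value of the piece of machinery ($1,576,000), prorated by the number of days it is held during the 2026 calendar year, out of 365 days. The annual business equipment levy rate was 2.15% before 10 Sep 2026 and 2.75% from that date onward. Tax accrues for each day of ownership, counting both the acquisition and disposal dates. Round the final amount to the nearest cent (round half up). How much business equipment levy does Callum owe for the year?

$32,169.83

20 Feb – 9 Sep 2026: 202 days at 2.15% → $1,576,000 × 2.15% × 202/365 = $18,752.2411
10 Sep – 31 Dec 2026: 113 days at 2.75% → $1,576,000 × 2.75% × 113/365 = $13,417.5890
Total = $32,169.8301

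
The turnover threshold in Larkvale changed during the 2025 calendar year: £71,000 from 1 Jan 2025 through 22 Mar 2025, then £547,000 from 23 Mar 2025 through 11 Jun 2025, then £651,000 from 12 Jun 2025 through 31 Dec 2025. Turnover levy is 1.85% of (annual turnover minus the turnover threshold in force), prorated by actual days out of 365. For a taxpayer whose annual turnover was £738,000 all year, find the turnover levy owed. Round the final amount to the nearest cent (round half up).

1 Jan – 22 Mar 2025: 81 days, exemption £71,000 → (£738,000 − £71,000) × 1.85% × 81/365 = £2,738.3548
23 Mar – 11 Jun 2025: 81 days, exemption £547,000 → (£738,000 − £547,000) × 1.85% × 81/365 = £784.1466
12 Jun – 31 Dec 2025: 203 days, exemption £651,000 → (£738,000 − £651,000) × 1.85% × 203/365 = £895.1466
Total = £4,417.6479

£4,417.65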